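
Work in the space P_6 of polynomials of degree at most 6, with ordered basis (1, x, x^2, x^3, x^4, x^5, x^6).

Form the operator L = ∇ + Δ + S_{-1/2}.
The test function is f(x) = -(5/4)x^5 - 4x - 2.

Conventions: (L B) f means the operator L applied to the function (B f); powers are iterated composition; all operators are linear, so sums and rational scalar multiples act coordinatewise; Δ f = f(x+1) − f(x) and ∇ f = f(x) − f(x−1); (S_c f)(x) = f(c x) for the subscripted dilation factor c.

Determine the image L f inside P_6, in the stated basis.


the result is g(x) = (5/128)x^5 - (25/2)x^4 - 25x^2 + 2x - 25/2

∇ f = -(25/4)x^4 + (25/2)x^3 - (25/2)x^2 + (25/4)x - 21/4
Δ f = -(25/4)x^4 - (25/2)x^3 - (25/2)x^2 - (25/4)x - 21/4
S_{-1/2} f = (5/128)x^5 + 2x - 2
(∇ + Δ + S_{-1/2}) f = (5/128)x^5 - (25/2)x^4 - 25x^2 + 2x - 25/2


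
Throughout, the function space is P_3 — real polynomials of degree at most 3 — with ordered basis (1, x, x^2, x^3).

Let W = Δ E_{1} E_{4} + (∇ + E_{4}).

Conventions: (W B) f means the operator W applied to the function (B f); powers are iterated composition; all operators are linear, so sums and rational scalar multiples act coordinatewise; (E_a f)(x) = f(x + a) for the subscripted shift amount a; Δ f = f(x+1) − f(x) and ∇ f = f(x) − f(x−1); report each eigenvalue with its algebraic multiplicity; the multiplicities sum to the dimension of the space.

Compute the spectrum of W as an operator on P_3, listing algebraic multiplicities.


image of 1: 1
image of x: x + 6
image of x^2: x^2 + 12x + 26
image of x^3: x^3 + 18x^2 + 78x + 156
the matrix is upper triangular; its diagonal is (1, 1, 1, 1)
for a triangular matrix the eigenvalues are the diagonal entries, with algebraic multiplicity their repetition count

λ = 1 (multiplicity 4)


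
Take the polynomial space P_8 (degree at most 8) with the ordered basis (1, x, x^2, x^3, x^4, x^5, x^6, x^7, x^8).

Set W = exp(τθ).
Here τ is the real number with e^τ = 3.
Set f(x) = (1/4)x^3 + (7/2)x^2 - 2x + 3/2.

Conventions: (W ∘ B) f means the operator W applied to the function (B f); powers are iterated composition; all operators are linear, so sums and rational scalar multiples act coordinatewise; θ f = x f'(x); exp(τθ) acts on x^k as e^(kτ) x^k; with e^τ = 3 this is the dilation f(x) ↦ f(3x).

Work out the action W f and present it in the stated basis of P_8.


the image equals g(x) = (27/4)x^3 + (63/2)x^2 - 6x + 3/2

exp(τθ) x^k = e^(kτ) x^k; with e^τ = 3 this sends x^k to 3^k x^k
x ↦ 3 x
x^2 ↦ 9 x^2
x^3 ↦ 27 x^3
applying this coordinatewise to f: exp(τθ) f = (27/4)x^3 + (63/2)x^2 - 6x + 3/2


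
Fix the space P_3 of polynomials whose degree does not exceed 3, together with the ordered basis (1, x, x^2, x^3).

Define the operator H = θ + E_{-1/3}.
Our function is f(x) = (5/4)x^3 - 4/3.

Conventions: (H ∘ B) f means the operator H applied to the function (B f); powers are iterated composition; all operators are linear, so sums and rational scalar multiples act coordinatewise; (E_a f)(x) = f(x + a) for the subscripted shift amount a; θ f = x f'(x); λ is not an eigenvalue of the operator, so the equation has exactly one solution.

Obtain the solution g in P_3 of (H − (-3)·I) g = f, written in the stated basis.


g(x) = (5/28)x^3 + (5/168)x^2 - (1/126)x - 2015/6048

write g with unknown coordinates in the stated basis and equate coefficients in (H − (-3)·I) g = f
solving from the highest basis element down gives g = (5/28)x^3 + (5/168)x^2 - (1/126)x - 2015/6048
check: H g = (5/7)x^3 - (5/56)x^2 + (1/42)x - 673/2016
so H g − (-3)·g = (5/4)x^3 - 4/3 = f ✓


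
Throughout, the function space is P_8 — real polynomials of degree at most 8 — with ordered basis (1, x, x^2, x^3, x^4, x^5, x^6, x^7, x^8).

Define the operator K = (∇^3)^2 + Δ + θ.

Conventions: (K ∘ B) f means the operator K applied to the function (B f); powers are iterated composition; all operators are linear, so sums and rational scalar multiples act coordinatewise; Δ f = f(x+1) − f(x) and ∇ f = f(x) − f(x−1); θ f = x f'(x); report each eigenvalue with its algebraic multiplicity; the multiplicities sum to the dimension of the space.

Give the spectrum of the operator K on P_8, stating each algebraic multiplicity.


λ = 0 (multiplicity 1), λ = 1 (multiplicity 1), λ = 2 (multiplicity 1), λ = 3 (multiplicity 1), λ = 4 (multiplicity 1), λ = 5 (multiplicity 1), λ = 6 (multiplicity 1), λ = 7 (multiplicity 1), λ = 8 (multiplicity 1)

image of 1: 0
image of x: x + 1
image of x^2: 2x^2 + 2x + 1
image of x^3: 3x^3 + 3x^2 + 3x + 1
image of x^4: 4x^4 + 4x^3 + 6x^2 + 4x + 1
image of x^5: 5x^5 + 5x^4 + 10x^3 + 10x^2 + 5x + 1
image of x^6: 6x^6 + 6x^5 + 15x^4 + 20x^3 + 15x^2 + 6x + 721
image of x^7: 7x^7 + 7x^6 + 21x^5 + 35x^4 + 35x^3 + 21x^2 + 5047x - 15119
image of x^8: 8x^8 + 8x^7 + 28x^6 + 56x^5 + 70x^4 + 56x^3 + 20188x^2 - 120952x + 191521
the matrix is upper triangular; its diagonal is (0, 1, 2, 3, 4, 5, 6, 7, 8)
for a triangular matrix the eigenvalues are the diagonal entries, with algebraic multiplicity their repetition count


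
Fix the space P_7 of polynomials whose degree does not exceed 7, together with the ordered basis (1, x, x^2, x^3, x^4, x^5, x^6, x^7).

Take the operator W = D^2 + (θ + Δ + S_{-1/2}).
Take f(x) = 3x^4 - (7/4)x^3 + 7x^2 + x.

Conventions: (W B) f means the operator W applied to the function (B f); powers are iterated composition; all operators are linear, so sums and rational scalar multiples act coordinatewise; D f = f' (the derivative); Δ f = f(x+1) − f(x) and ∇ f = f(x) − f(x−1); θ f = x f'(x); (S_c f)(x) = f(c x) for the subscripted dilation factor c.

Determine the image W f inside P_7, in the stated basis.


the image equals g(x) = (195/16)x^4 + (223/32)x^3 + (129/2)x^2 + (43/4)x + 93/4

D f = 12x^3 - (21/4)x^2 + 14x + 1
D D f = 36x^2 - (21/2)x + 14
θ f = 12x^4 - (21/4)x^3 + 14x^2 + x
Δ f = 12x^3 + (51/4)x^2 + (83/4)x + 37/4
S_{-1/2} f = (3/16)x^4 + (7/32)x^3 + (7/4)x^2 - (1/2)x
(θ + Δ + S_{-1/2}) f = (195/16)x^4 + (223/32)x^3 + (57/2)x^2 + (85/4)x + 37/4
(D^2 + (θ + Δ + S_{-1/2})) f = (195/16)x^4 + (223/32)x^3 + (129/2)x^2 + (43/4)x + 93/4


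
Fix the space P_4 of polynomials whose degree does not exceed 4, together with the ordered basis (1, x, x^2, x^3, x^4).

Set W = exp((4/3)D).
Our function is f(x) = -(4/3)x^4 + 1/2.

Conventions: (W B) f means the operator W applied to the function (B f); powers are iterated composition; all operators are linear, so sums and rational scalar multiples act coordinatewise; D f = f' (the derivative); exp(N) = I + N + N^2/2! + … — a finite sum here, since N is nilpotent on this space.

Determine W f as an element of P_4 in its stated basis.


order-1 term: -(64/9)x^3
order-2 term: -(128/9)x^2
order-3 term: -(1024/81)x
order-4 term: -1024/243
the series for exp((4/3)D) f terminates at order 4
exp((4/3)D) f = -(4/3)x^4 - (64/9)x^3 - (128/9)x^2 - (1024/81)x - 1805/486

the image equals g(x) = -(4/3)x^4 - (64/9)x^3 - (128/9)x^2 - (1024/81)x - 1805/486


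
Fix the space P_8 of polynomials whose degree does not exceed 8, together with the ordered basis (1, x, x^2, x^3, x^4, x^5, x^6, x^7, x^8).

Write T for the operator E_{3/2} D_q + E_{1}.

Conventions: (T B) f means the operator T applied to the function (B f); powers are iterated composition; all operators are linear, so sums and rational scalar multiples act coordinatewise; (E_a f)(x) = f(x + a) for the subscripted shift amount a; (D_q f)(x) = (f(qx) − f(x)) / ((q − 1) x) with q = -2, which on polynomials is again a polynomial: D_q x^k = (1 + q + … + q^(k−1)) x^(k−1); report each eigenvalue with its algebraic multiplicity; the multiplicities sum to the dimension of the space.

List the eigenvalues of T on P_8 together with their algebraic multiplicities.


image of 1: 1
image of x: x + 2
image of x^2: x^2 + x - 1/2
image of x^3: x^3 + 6x^2 + 12x + 31/4
image of x^4: x^4 - x^3 - (33/2)x^2 - (119/4)x - 127/8
image of x^5: x^5 + 16x^4 + 76x^3 + (317/2)x^2 + (307/2)x + 907/16
image of x^6: x^6 - 15x^5 - (285/2)x^4 - (905/2)x^3 - (2775/4)x^2 - (8409/16)x - 5071/32
image of x^7: x^7 + 50x^6 + 408x^5 + (5945/4)x^4 + (5875/2)x^3 + (52581/16)x^2 + (31459/16)x + 31411/64
image of x^8: x^8 - 77x^7 - (1729/2)x^6 - (15841/4)x^5 - (79765/8)x^4 - (240079/16)x^3 - (432859/32)x^2 - (433243/64)x - 185767/128
the matrix is upper triangular; its diagonal is (1, 1, 1, 1, 1, 1, 1, 1, 1)
for a triangular matrix the eigenvalues are the diagonal entries, with algebraic multiplicity their repetition count

λ = 1 (multiplicity 9)


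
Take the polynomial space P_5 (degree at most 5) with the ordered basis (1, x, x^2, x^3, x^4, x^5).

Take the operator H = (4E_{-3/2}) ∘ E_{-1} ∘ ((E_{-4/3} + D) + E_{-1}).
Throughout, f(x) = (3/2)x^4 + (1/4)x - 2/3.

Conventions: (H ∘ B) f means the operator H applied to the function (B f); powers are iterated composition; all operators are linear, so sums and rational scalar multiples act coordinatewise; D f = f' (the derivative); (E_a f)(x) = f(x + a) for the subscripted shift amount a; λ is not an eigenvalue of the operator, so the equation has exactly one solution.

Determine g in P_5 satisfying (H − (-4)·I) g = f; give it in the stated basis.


g(x) = (1/8)x^4 + (19/18)x^3 + (259/216)x^2 - (18161/3888)x - 423437/139968

write g with unknown coordinates in the stated basis and equate coefficients in (H − (-4)·I) g = f
solving from the highest basis element down gives g = (1/8)x^4 + (19/18)x^3 + (259/216)x^2 - (18161/3888)x - 423437/139968
check: H g = x^4 - (38/9)x^3 - (259/54)x^2 + (4601/243)x + 400109/34992
so H g − (-4)·g = (3/2)x^4 + (1/4)x - 2/3 = f ✓


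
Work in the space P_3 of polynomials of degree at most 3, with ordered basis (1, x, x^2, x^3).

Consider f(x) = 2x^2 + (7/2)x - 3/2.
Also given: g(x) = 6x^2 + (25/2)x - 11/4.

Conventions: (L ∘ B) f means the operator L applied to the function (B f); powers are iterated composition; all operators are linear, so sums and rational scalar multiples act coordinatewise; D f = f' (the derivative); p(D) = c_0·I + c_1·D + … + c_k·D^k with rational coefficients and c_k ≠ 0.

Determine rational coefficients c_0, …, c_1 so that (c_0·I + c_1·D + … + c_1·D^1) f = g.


D^0 f = 2x^2 + (7/2)x - 3/2
D^1 f = 4x + 7/2
matching coefficients of g against c_0 f + c_1 Df + … from the top degree down determines the c_i
solution: c_0 = 3, c_1 = 1/2

c_0 = 3, c_1 = 1/2


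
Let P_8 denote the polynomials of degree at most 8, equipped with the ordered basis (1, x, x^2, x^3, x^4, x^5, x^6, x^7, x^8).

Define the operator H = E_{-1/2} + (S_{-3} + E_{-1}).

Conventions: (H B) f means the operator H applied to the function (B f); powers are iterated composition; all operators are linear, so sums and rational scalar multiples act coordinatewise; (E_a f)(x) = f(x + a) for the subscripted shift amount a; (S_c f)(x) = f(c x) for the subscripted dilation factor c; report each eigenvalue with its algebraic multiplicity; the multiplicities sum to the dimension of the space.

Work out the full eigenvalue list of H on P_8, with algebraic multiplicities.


λ = -2185 (multiplicity 1), λ = -241 (multiplicity 1), λ = -25 (multiplicity 1), λ = -1 (multiplicity 1), λ = 3 (multiplicity 1), λ = 11 (multiplicity 1), λ = 83 (multiplicity 1), λ = 731 (multiplicity 1), λ = 6563 (multiplicity 1)

image of 1: 3
image of x: -x - 3/2
image of x^2: 11x^2 - 3x + 5/4
image of x^3: -25x^3 - (9/2)x^2 + (15/4)x - 9/8
image of x^4: 83x^4 - 6x^3 + (15/2)x^2 - (9/2)x + 17/16
image of x^5: -241x^5 - (15/2)x^4 + (25/2)x^3 - (45/4)x^2 + (85/16)x - 33/32
image of x^6: 731x^6 - 9x^5 + (75/4)x^4 - (45/2)x^3 + (255/16)x^2 - (99/16)x + 65/64
image of x^7: -2185x^7 - (21/2)x^6 + (105/4)x^5 - (315/8)x^4 + (595/16)x^3 - (693/32)x^2 + (455/64)x - 129/128
image of x^8: 6563x^8 - 12x^7 + 35x^6 - 63x^5 + (595/8)x^4 - (231/4)x^3 + (455/16)x^2 - (129/16)x + 257/256
the matrix is upper triangular; its diagonal is (3, -1, 11, -25, 83, -241, 731, -2185, 6563)
for a triangular matrix the eigenvalues are the diagonal entries, with algebraic multiplicity their repetition count


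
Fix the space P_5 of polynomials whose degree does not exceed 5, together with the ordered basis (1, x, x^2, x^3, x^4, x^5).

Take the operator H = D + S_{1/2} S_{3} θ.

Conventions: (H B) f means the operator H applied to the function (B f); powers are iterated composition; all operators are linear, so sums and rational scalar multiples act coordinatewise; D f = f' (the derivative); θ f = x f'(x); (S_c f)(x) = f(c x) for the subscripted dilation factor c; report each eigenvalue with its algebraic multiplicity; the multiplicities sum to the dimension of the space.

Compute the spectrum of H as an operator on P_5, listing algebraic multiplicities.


λ = 0 (multiplicity 1), λ = 3/2 (multiplicity 1), λ = 9/2 (multiplicity 1), λ = 81/8 (multiplicity 1), λ = 81/4 (multiplicity 1), λ = 1215/32 (multiplicity 1)

image of 1: 0
image of x: (3/2)x + 1
image of x^2: (9/2)x^2 + 2x
image of x^3: (81/8)x^3 + 3x^2
image of x^4: (81/4)x^4 + 4x^3
image of x^5: (1215/32)x^5 + 5x^4
the matrix is upper triangular; its diagonal is (0, 3/2, 9/2, 81/8, 81/4, 1215/32)
for a triangular matrix the eigenvalues are the diagonal entries, with algebraic multiplicity their repetition count


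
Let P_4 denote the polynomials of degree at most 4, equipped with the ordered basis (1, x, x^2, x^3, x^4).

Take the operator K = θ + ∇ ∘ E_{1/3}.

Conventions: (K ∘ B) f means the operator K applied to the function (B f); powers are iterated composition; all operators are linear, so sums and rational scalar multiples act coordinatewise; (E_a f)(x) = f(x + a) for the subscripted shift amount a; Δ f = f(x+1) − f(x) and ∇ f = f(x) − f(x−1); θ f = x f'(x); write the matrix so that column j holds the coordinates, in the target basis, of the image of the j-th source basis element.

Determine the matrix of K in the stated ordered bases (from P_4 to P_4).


image of 1: 0
image of x: x + 1
image of x^2: 2x^2 + 2x - 1/3
image of x^3: 3x^3 + 3x^2 - x + 1/3
image of x^4: 4x^4 + 4x^3 - 2x^2 + (4/3)x - 5/27
each image's coordinates form column j of the matrix

the matrix is [[0, 1, -1/3, 1/3, -5/27]; [0, 1, 2, -1, 4/3]; [0, 0, 2, 3, -2]; [0, 0, 0, 3, 4]; [0, 0, 0, 0, 4]] (rows listed top to bottom)


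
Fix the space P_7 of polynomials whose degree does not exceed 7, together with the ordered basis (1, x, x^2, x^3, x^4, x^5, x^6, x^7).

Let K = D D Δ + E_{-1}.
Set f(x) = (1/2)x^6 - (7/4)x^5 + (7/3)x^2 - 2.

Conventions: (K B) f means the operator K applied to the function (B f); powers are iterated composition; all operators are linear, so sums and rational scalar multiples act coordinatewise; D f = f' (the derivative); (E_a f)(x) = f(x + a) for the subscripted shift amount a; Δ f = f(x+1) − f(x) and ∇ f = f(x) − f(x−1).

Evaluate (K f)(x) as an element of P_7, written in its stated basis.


the image equals g(x) = (1/2)x^6 - (19/4)x^5 + (65/4)x^4 + (65/2)x^3 + (37/3)x^2 - (737/12)x - 209/12

Δ f = 3x^5 - (5/4)x^4 - (15/2)x^3 - 10x^2 - (13/12)x + 13/12
D Δ f = 15x^4 - 5x^3 - (45/2)x^2 - 20x - 13/12
D D Δ f = 60x^3 - 15x^2 - 45x - 20
E_{-1} f = (1/2)x^6 - (19/4)x^5 + (65/4)x^4 - (55/2)x^3 + (82/3)x^2 - (197/12)x + 31/12
(D D Δ + E_{-1}) f = (1/2)x^6 - (19/4)x^5 + (65/4)x^4 + (65/2)x^3 + (37/3)x^2 - (737/12)x - 209/12


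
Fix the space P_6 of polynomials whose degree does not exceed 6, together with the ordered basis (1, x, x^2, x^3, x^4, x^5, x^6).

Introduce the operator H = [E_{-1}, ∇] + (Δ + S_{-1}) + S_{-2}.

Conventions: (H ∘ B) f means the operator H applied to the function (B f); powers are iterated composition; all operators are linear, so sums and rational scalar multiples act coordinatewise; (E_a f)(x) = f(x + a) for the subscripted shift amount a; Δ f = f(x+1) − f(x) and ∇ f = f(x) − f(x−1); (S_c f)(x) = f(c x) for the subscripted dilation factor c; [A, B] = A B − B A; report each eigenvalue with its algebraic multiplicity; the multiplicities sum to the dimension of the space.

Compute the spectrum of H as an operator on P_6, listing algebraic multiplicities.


image of 1: 2
image of x: -3x + 1
image of x^2: 5x^2 + 2x + 1
image of x^3: -9x^3 + 3x^2 + 3x + 1
image of x^4: 17x^4 + 4x^3 + 6x^2 + 4x + 1
image of x^5: -33x^5 + 5x^4 + 10x^3 + 10x^2 + 5x + 1
image of x^6: 65x^6 + 6x^5 + 15x^4 + 20x^3 + 15x^2 + 6x + 1
the matrix is upper triangular; its diagonal is (2, -3, 5, -9, 17, -33, 65)
for a triangular matrix the eigenvalues are the diagonal entries, with algebraic multiplicity their repetition count

λ = -33 (multiplicity 1), λ = -9 (multiplicity 1), λ = -3 (multiplicity 1), λ = 2 (multiplicity 1), λ = 5 (multiplicity 1), λ = 17 (multiplicity 1), λ = 65 (multiplicity 1)


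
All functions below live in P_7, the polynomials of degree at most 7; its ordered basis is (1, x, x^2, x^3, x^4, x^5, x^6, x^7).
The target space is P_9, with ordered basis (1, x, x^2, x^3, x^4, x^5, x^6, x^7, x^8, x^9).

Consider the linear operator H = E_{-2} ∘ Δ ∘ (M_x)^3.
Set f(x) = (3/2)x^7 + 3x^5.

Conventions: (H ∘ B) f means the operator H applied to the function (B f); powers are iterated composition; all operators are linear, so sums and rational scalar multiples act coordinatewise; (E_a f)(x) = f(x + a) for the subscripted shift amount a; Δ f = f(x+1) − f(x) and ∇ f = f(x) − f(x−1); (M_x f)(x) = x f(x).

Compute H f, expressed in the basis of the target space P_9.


M_x f = (3/2)x^8 + 3x^6
M_x M_x f = (3/2)x^9 + 3x^7
M_x M_x M_x f = (3/2)x^10 + 3x^8
Δ (M_x)^3 f = 15x^9 + (135/2)x^8 + 204x^7 + 399x^6 + 546x^5 + 525x^4 + 348x^3 + (303/2)x^2 + 39x + 9/2
E_{-2} Δ (M_x)^3 f = 15x^9 - (405/2)x^8 + 1284x^7 - 4977x^6 + 12894x^5 - 22995x^4 + 28068x^3 - (45009/2)x^2 + 10713x - 4599/2

g(x) = 15x^9 - (405/2)x^8 + 1284x^7 - 4977x^6 + 12894x^5 - 22995x^4 + 28068x^3 - (45009/2)x^2 + 10713x - 4599/2


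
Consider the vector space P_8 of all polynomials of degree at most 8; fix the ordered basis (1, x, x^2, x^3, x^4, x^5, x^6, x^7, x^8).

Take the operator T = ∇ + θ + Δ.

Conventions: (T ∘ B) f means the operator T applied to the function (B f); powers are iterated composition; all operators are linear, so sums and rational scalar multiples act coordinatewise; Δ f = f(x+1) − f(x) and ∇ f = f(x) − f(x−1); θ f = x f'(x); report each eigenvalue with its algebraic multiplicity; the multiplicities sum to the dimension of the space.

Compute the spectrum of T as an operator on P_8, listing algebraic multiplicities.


image of 1: 0
image of x: x + 2
image of x^2: 2x^2 + 4x
image of x^3: 3x^3 + 6x^2 + 2
image of x^4: 4x^4 + 8x^3 + 8x
image of x^5: 5x^5 + 10x^4 + 20x^2 + 2
image of x^6: 6x^6 + 12x^5 + 40x^3 + 12x
image of x^7: 7x^7 + 14x^6 + 70x^4 + 42x^2 + 2
image of x^8: 8x^8 + 16x^7 + 112x^5 + 112x^3 + 16x
the matrix is upper triangular; its diagonal is (0, 1, 2, 3, 4, 5, 6, 7, 8)
for a triangular matrix the eigenvalues are the diagonal entries, with algebraic multiplicity their repetition count

λ = 0 (multiplicity 1), λ = 1 (multiplicity 1), λ = 2 (multiplicity 1), λ = 3 (multiplicity 1), λ = 4 (multiplicity 1), λ = 5 (multiplicity 1), λ = 6 (multiplicity 1), λ = 7 (multiplicity 1), λ = 8 (multiplicity 1)


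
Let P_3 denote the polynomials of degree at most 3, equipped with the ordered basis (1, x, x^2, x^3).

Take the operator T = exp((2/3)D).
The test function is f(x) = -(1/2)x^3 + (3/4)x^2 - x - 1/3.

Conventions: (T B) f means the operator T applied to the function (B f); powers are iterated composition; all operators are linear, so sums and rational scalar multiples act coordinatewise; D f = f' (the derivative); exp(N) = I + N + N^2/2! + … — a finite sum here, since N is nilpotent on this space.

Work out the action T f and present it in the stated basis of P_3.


order-1 term: -x^2 + x - 2/3
order-2 term: -(2/3)x + 1/3
order-3 term: -4/27
the series for exp((2/3)D) f terminates at order 3
exp((2/3)D) f = -(1/2)x^3 - (1/4)x^2 - (2/3)x - 22/27

g(x) = -(1/2)x^3 - (1/4)x^2 - (2/3)x - 22/27


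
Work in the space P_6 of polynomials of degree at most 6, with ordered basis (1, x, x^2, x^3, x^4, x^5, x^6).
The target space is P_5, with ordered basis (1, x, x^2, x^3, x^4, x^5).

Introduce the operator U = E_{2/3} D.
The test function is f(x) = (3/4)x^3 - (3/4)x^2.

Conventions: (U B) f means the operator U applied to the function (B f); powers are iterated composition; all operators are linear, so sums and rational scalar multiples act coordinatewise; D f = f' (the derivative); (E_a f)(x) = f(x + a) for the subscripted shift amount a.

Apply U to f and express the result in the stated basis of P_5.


g(x) = (9/4)x^2 + (3/2)x

D f = (9/4)x^2 - (3/2)x
E_{2/3} D f = (9/4)x^2 + (3/2)x


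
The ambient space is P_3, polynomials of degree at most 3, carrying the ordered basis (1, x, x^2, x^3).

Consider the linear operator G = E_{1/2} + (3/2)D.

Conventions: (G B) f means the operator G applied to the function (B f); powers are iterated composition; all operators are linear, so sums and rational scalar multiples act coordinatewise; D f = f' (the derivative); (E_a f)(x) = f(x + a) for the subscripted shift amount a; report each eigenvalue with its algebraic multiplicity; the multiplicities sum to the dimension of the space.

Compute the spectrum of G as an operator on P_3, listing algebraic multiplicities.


λ = 1 (multiplicity 4)

image of 1: 1
image of x: x + 2
image of x^2: x^2 + 4x + 1/4
image of x^3: x^3 + 6x^2 + (3/4)x + 1/8
the matrix is upper triangular; its diagonal is (1, 1, 1, 1)
for a triangular matrix the eigenvalues are the diagonal entries, with algebraic multiplicity their repetition count


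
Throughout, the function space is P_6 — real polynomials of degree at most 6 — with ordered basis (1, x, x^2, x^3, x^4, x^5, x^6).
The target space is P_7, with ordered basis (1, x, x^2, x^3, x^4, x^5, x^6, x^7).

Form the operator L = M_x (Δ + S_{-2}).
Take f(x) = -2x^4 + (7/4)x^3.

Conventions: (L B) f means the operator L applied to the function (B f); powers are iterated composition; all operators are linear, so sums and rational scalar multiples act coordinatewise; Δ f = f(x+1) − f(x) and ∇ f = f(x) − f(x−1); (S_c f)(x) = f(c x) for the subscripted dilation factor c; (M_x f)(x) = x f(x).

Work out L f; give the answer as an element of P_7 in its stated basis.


Δ f = -8x^3 - (27/4)x^2 - (11/4)x - 1/4
S_{-2} f = -32x^4 - 14x^3
(Δ + S_{-2}) f = -32x^4 - 22x^3 - (27/4)x^2 - (11/4)x - 1/4
M_x (Δ + S_{-2}) f = -32x^5 - 22x^4 - (27/4)x^3 - (11/4)x^2 - (1/4)x

the image equals g(x) = -32x^5 - 22x^4 - (27/4)x^3 - (11/4)x^2 - (1/4)x


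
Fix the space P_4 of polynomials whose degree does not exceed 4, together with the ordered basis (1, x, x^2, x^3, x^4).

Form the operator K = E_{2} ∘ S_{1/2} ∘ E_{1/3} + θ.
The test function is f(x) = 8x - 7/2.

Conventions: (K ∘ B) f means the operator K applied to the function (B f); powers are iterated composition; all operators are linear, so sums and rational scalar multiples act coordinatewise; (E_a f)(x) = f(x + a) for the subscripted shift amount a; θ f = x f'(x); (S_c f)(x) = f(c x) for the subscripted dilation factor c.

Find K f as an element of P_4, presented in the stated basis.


E_{1/3} f = 8x - 5/6
S_{1/2} E_{1/3} f = 4x - 5/6
E_{2} S_{1/2} E_{1/3} f = 4x + 43/6
θ f = 8x
(E_{2} ∘ S_{1/2} ∘ E_{1/3} + θ) f = 12x + 43/6

g(x) = 12x + 43/6


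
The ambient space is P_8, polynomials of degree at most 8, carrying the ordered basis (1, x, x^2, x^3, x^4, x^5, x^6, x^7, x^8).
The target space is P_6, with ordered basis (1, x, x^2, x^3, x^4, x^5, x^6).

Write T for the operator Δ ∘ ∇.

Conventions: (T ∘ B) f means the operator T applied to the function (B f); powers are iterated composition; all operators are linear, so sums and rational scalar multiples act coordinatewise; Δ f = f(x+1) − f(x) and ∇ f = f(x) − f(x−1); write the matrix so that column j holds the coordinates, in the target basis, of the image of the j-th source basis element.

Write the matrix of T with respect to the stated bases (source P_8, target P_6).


the matrix is [[0, 0, 2, 0, 2, 0, 2, 0, 2]; [0, 0, 0, 6, 0, 10, 0, 14, 0]; [0, 0, 0, 0, 12, 0, 30, 0, 56]; [0, 0, 0, 0, 0, 20, 0, 70, 0]; [0, 0, 0, 0, 0, 0, 30, 0, 140]; [0, 0, 0, 0, 0, 0, 0, 42, 0]; [0, 0, 0, 0, 0, 0, 0, 0, 56]] (rows listed top to bottom)

image of 1: 0
image of x: 0
image of x^2: 2
image of x^3: 6x
image of x^4: 12x^2 + 2
image of x^5: 20x^3 + 10x
image of x^6: 30x^4 + 30x^2 + 2
image of x^7: 42x^5 + 70x^3 + 14x
image of x^8: 56x^6 + 140x^4 + 56x^2 + 2
each image's coordinates form column j of the matrix


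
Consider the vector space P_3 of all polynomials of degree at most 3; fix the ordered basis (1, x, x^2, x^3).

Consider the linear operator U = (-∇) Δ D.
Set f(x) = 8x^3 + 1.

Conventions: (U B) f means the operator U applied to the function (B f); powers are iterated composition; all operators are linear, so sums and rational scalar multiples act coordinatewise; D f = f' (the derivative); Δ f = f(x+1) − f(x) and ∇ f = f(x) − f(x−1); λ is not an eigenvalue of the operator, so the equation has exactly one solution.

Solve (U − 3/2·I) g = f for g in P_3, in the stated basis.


g(x) = -(16/3)x^3 + 62/3

write g with unknown coordinates in the stated basis and equate coefficients in (U − 3/2·I) g = f
solving from the highest basis element down gives g = -(16/3)x^3 + 62/3
check: U g = 32
so U g − 3/2·g = 8x^3 + 1 = f ✓


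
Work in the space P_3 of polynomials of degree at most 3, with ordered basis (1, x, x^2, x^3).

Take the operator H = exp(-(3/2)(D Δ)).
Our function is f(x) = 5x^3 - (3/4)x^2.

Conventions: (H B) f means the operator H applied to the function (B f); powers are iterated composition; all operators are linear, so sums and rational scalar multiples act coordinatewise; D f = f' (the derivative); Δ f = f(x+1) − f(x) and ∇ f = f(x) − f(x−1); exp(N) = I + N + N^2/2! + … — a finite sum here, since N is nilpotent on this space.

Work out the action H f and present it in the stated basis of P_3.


the image equals g(x) = 5x^3 - (3/4)x^2 - 45x - 81/4

order-1 term: -45x - 81/4
the series for exp(-(3/2)(D Δ)) f terminates at order 1
exp(-(3/2)(D Δ)) f = 5x^3 - (3/4)x^2 - 45x - 81/4


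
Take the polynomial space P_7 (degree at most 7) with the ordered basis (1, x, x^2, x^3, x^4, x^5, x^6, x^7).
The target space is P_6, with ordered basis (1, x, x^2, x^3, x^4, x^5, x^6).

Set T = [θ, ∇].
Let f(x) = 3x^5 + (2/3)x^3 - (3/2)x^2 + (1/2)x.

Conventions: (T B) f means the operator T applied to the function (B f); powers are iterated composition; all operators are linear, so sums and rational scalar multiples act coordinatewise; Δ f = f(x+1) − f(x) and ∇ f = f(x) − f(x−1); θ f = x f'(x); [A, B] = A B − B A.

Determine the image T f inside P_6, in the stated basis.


g(x) = -15x^4 + 60x^3 - 92x^2 + 67x - 41/2

∇ f = 15x^4 - 30x^3 + 32x^2 - 20x + 17/3
θ ∇ f = 60x^4 - 90x^3 + 64x^2 - 20x
θ f = 15x^5 + 2x^3 - 3x^2 + (1/2)x
∇ θ f = 75x^4 - 150x^3 + 156x^2 - 87x + 41/2
[θ, ∇] f = -15x^4 + 60x^3 - 92x^2 + 67x - 41/2


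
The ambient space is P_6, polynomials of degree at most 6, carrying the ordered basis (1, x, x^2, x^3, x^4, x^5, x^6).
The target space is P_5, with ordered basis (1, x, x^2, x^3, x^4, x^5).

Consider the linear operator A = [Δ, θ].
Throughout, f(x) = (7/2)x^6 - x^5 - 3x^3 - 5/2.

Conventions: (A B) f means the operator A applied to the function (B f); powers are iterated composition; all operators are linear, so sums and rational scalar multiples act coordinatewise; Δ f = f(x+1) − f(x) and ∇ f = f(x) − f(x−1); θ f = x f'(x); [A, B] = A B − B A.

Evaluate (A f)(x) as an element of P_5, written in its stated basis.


the image equals g(x) = 21x^5 + 100x^4 + 190x^3 + 171x^2 + 67x + 7

θ f = 21x^6 - 5x^5 - 9x^3
Δ θ f = 126x^5 + 290x^4 + 370x^3 + 238x^2 + 74x + 7
Δ f = 21x^5 + (95/2)x^4 + 60x^3 + (67/2)x^2 + 7x - 1/2
θ Δ f = 105x^5 + 190x^4 + 180x^3 + 67x^2 + 7x
[Δ, θ] f = 21x^5 + 100x^4 + 190x^3 + 171x^2 + 67x + 7


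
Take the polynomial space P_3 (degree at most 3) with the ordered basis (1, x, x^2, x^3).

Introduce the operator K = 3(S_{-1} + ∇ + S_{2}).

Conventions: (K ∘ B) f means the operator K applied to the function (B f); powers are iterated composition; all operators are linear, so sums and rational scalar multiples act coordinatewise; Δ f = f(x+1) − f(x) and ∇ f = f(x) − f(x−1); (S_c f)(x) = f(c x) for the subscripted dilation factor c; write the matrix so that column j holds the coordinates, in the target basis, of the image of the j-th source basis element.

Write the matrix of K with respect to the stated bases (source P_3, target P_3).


image of 1: 6
image of x: 3x + 3
image of x^2: 15x^2 + 6x - 3
image of x^3: 21x^3 + 9x^2 - 9x + 3
each image's coordinates form column j of the matrix

the matrix is [[6, 3, -3, 3]; [0, 3, 6, -9]; [0, 0, 15, 9]; [0, 0, 0, 21]] (rows listed top to bottom)


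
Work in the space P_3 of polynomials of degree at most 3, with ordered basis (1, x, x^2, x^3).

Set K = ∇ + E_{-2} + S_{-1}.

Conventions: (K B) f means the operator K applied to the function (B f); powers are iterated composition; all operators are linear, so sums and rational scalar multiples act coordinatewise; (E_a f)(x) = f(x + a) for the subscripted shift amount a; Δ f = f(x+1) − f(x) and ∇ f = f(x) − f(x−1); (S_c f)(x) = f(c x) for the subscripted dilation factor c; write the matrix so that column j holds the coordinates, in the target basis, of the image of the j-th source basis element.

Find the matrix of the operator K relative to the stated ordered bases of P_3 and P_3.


the matrix is [[2, -1, 3, -7]; [0, 0, -2, 9]; [0, 0, 2, -3]; [0, 0, 0, 0]] (rows listed top to bottom)

image of 1: 2
image of x: -1
image of x^2: 2x^2 - 2x + 3
image of x^3: -3x^2 + 9x - 7
each image's coordinates form column j of the matrix


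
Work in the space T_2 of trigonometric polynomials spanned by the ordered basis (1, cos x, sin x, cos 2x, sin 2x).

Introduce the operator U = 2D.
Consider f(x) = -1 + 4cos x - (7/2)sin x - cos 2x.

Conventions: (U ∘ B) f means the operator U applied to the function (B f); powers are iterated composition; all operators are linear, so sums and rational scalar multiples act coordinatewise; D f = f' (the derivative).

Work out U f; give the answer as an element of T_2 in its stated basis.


D f = -(7/2)cos x - 4sin x + 2sin 2x
(2D) f = -7cos x - 8sin x + 4sin 2x

g(x) = -7cos x - 8sin x + 4sin 2x


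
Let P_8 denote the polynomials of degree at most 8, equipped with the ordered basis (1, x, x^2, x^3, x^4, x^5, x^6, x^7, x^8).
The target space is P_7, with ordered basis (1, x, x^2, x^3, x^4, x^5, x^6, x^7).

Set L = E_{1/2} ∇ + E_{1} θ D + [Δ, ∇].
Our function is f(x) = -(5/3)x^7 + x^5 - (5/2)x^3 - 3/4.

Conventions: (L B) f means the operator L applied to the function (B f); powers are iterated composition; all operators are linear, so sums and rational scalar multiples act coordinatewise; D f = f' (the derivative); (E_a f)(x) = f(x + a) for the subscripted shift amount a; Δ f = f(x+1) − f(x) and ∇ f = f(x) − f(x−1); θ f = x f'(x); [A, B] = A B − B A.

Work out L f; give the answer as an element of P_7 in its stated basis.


∇ f = -(35/3)x^6 + 35x^5 - (160/3)x^4 + (145/3)x^3 - (65/2)x^2 + (85/6)x - 19/6
E_{1/2} ∇ f = -(35/3)x^6 - (115/12)x^4 - (115/16)x^2 - 113/192
D f = -(35/3)x^6 + 5x^4 - (15/2)x^2
θ D f = -70x^6 + 20x^4 - 15x^2
E_{1} θ D f = -70x^6 - 420x^5 - 1030x^4 - 1320x^3 - 945x^2 - 370x - 65
∇ f = -(35/3)x^6 + 35x^5 - (160/3)x^4 + (145/3)x^3 - (65/2)x^2 + (85/6)x - 19/6
Δ ∇ f = -70x^5 - (290/3)x^3 - (85/3)x
Δ f = -(35/3)x^6 - 35x^5 - (160/3)x^4 - (145/3)x^3 - (65/2)x^2 - (85/6)x - 19/6
∇ Δ f = -70x^5 - (290/3)x^3 - (85/3)x
[Δ, ∇] f = 0
(E_{1/2} ∇ + E_{1} θ D + [Δ, ∇]) f = -(245/3)x^6 - 420x^5 - (12475/12)x^4 - 1320x^3 - (15235/16)x^2 - 370x - 12593/192

the result is g(x) = -(245/3)x^6 - 420x^5 - (12475/12)x^4 - 1320x^3 - (15235/16)x^2 - 370x - 12593/192


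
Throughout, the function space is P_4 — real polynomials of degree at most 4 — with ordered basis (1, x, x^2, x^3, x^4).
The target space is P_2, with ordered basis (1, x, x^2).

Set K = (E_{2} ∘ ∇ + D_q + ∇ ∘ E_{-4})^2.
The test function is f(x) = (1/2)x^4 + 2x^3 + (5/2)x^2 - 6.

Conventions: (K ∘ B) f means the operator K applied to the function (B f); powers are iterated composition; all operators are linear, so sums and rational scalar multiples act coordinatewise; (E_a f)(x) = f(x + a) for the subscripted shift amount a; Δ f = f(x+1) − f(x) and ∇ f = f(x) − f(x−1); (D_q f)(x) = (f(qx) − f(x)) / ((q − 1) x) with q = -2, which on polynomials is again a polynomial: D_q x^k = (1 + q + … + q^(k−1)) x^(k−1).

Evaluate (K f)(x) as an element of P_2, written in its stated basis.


the image equals g(x) = (27/2)x^2 - 27x + 849/2

∇ f = 2x^3 + 3x^2 + x - 1
E_{2} ∇ f = 2x^3 + 15x^2 + 37x + 29
D_q f = -(5/2)x^3 + 6x^2 - (5/2)x
E_{-4} f = (1/2)x^4 - 6x^3 + (53/2)x^2 - 52x + 34
∇ E_{-4} f = 2x^3 - 21x^2 + 73x - 85
(E_{2} ∘ ∇ + D_q + ∇ ∘ E_{-4}) f = (3/2)x^3 + (215/2)x - 56
∇ (E_{2} ∘ ∇ + D_q + ∇ ∘ E_{-4}) f = (9/2)x^2 - (9/2)x + 109
E_{2} ∇ (E_{2} ∘ ∇ + D_q + ∇ ∘ E_{-4}) f = (9/2)x^2 + (27/2)x + 118
D_q (E_{2} ∘ ∇ + D_q + ∇ ∘ E_{-4}) f = (9/2)x^2 + 215/2
E_{-4} (E_{2} ∘ ∇ + D_q + ∇ ∘ E_{-4}) f = (3/2)x^3 - 18x^2 + (359/2)x - 582
∇ E_{-4} (E_{2} ∘ ∇ + D_q + ∇ ∘ E_{-4}) f = (9/2)x^2 - (81/2)x + 199
(E_{2} ∘ ∇ + D_q + ∇ ∘ E_{-4}) (E_{2} ∘ ∇ + D_q + ∇ ∘ E_{-4}) f = (27/2)x^2 - 27x + 849/2


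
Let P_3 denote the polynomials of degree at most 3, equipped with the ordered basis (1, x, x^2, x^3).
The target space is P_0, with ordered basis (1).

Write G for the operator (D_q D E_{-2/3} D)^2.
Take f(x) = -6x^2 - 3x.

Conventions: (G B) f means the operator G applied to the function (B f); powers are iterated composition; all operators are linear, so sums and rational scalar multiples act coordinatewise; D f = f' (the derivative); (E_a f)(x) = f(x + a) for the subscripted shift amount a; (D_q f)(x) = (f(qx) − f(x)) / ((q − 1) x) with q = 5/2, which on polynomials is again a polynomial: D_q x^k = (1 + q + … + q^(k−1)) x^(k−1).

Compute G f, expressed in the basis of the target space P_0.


g(x) = 0

D f = -12x - 3
E_{-2/3} D f = -12x + 5
D E_{-2/3} D f = -12
D_q (D E_{-2/3} D) f = 0
D (D_q D E_{-2/3} D) f = 0
E_{-2/3} D (D_q D E_{-2/3} D) f = 0
D E_{-2/3} D (D_q D E_{-2/3} D) f = 0
D_q (D E_{-2/3} D) (D_q D E_{-2/3} D) f = 0


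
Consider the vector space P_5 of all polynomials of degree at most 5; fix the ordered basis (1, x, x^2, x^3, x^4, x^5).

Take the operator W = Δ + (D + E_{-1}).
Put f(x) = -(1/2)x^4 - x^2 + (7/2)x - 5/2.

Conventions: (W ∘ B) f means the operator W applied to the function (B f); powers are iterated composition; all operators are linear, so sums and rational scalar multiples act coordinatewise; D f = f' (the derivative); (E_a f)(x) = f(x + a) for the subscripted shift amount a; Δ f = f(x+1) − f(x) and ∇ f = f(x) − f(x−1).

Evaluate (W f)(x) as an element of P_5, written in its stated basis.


Δ f = -2x^3 - 3x^2 - 4x + 2
D f = -2x^3 - 2x + 7/2
E_{-1} f = -(1/2)x^4 + 2x^3 - 4x^2 + (15/2)x - 15/2
(D + E_{-1}) f = -(1/2)x^4 - 4x^2 + (11/2)x - 4
(Δ + (D + E_{-1})) f = -(1/2)x^4 - 2x^3 - 7x^2 + (3/2)x - 2

the result is g(x) = -(1/2)x^4 - 2x^3 - 7x^2 + (3/2)x - 2


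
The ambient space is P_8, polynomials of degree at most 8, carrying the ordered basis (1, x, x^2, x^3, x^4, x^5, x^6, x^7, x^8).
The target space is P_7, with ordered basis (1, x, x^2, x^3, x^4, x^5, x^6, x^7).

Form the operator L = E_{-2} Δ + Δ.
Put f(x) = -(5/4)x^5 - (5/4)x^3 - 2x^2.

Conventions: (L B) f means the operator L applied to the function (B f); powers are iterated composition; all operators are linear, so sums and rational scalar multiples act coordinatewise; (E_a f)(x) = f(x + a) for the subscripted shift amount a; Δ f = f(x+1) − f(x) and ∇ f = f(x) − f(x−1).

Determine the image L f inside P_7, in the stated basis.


g(x) = -(25/2)x^4 + 25x^3 - (215/2)x^2 + 87x - 46

Δ f = -(25/4)x^4 - (25/2)x^3 - (65/4)x^2 - 14x - 9/2
E_{-2} Δ f = -(25/4)x^4 + (75/2)x^3 - (365/4)x^2 + 101x - 83/2
Δ f = -(25/4)x^4 - (25/2)x^3 - (65/4)x^2 - 14x - 9/2
(E_{-2} Δ + Δ) f = -(25/2)x^4 + 25x^3 - (215/2)x^2 + 87x - 46


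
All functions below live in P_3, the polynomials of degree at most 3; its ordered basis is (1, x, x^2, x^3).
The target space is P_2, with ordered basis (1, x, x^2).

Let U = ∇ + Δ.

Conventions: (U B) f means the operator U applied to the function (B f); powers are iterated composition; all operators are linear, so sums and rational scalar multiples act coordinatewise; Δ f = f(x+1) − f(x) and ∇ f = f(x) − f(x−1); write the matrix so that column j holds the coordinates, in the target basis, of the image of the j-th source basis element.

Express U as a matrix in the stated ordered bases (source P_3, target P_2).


image of 1: 0
image of x: 2
image of x^2: 4x
image of x^3: 6x^2 + 2
each image's coordinates form column j of the matrix

the matrix is [[0, 2, 0, 2]; [0, 0, 4, 0]; [0, 0, 0, 6]] (rows listed top to bottom)


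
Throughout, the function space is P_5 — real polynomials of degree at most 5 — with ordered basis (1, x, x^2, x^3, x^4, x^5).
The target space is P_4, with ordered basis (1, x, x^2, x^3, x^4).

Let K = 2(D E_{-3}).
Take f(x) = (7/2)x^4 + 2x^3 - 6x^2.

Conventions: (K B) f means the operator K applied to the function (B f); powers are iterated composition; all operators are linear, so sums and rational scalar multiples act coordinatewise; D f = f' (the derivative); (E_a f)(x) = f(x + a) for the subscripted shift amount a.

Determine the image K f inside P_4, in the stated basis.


E_{-3} f = (7/2)x^4 - 40x^3 + 165x^2 - 288x + 351/2
D E_{-3} f = 14x^3 - 120x^2 + 330x - 288
(2(D E_{-3})) f = 28x^3 - 240x^2 + 660x - 576

the result is g(x) = 28x^3 - 240x^2 + 660x - 576


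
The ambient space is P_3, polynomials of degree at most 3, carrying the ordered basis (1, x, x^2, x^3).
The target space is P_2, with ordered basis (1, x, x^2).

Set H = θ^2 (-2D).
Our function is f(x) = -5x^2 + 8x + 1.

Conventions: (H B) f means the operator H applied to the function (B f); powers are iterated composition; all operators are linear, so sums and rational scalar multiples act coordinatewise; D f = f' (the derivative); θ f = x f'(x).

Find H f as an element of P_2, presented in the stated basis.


g(x) = 20x

D f = -10x + 8
(-2D) f = 20x - 16
θ (-2D) f = 20x
θ θ (-2D) f = 20x


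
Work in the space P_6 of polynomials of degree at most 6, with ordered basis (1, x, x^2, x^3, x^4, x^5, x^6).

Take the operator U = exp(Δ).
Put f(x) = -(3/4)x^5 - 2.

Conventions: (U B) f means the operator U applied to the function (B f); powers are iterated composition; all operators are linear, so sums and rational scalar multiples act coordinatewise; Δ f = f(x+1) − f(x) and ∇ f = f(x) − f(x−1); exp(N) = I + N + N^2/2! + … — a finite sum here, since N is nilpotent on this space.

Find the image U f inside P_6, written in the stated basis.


order-1 term: -(15/4)x^4 - (15/2)x^3 - (15/2)x^2 - (15/4)x - 3/4
order-2 term: -(15/2)x^3 - (45/2)x^2 - (105/4)x - 45/4
order-3 term: -(15/2)x^2 - (45/2)x - 75/4
order-4 term: -(15/4)x - 15/2
order-5 term: -3/4
the series for exp(Δ) f terminates at order 5
exp(Δ) f = -(3/4)x^5 - (15/4)x^4 - 15x^3 - (75/2)x^2 - (225/4)x - 41

the image equals g(x) = -(3/4)x^5 - (15/4)x^4 - 15x^3 - (75/2)x^2 - (225/4)x - 41


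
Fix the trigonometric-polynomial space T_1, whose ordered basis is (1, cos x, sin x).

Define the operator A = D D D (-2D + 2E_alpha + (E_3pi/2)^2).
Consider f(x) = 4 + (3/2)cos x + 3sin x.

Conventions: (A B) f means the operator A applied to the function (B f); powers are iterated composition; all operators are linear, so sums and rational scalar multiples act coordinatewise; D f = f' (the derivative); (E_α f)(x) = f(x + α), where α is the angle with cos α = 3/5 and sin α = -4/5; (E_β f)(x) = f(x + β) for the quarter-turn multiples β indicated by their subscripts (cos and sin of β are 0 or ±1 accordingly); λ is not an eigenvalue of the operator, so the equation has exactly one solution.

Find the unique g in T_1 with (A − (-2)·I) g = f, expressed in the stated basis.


the result is g(x) = 2 - (9/13)cos x - (51/26)sin x

write g with unknown coordinates in the stated basis and equate coefficients in (A − (-2)·I) g = f
solving from the highest basis element down gives g = 2 - (9/13)cos x - (51/26)sin x
check: A g = (75/26)cos x + (90/13)sin x
so A g − (-2)·g = 4 + (3/2)cos x + 3sin x = f ✓
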